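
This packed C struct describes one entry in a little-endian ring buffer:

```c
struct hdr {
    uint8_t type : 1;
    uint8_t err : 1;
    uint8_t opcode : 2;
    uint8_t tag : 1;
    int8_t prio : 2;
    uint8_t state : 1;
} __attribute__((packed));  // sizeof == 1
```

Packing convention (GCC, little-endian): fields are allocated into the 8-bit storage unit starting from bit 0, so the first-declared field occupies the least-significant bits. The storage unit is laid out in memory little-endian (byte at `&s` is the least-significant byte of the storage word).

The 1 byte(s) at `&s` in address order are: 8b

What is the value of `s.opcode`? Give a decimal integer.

2

[0]=0x8b (little-endian) → word 0x8b
type:1 @ bit 0 → (0x8b>>0)&0x1 = 0x1
err:1 @ bit 1 → (0x8b>>1)&0x1 = 0x1
opcode:2 @ bit 2 → (0x8b>>2)&0x3 = 0x2  ←
tag:1 @ bit 4 → (0x8b>>4)&0x1 = 0x0
prio:2 @ bit 5 → (0x8b>>5)&0x3 = 0x0
state:1 @ bit 7 → (0x8b>>7)&0x1 = 0x1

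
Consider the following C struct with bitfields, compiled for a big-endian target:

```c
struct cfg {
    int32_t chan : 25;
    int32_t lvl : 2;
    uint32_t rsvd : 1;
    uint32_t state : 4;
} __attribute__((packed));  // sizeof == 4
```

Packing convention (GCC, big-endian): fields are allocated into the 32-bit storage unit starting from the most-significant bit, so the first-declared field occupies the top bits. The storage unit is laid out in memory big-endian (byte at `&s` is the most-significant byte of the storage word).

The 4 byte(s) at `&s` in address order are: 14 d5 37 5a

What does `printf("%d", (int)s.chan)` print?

[0]=0x14 [1]=0xd5 [2]=0x37 [3]=0x5a (big-endian) → word 0x14d5375a
chan [7+:25] = (word>>7) & 0x1ffffff = 2730606  ←
lvl [5+:2] = (word>>5) & 0x3 = 2
rsvd [4+:1] = (word>>4) & 0x1 = 1
state [0+:4] = (word>>0) & 0xf = 10
chan signed 25b, MSB=0: value = 2730606

2730606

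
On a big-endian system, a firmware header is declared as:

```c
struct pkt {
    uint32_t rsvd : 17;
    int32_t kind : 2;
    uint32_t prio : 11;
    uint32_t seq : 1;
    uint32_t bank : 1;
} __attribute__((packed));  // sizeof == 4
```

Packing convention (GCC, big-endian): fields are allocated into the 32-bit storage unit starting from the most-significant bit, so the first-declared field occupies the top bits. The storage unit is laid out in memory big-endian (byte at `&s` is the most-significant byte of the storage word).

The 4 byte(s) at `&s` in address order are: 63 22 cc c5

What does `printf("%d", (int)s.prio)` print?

[0]=0x63 [1]=0x22 [2]=0xcc [3]=0xc5 (big-endian) → word 0x6322ccc5
rsvd [15+:17] = (word>>15) & 0x1ffff = 50757
kind [13+:2] = (word>>13) & 0x3 = 2
prio [2+:11] = (word>>2) & 0x7ff = 817  ←
seq [1+:1] = (word>>1) & 0x1 = 0
bank [0+:1] = (word>>0) & 0x1 = 1

817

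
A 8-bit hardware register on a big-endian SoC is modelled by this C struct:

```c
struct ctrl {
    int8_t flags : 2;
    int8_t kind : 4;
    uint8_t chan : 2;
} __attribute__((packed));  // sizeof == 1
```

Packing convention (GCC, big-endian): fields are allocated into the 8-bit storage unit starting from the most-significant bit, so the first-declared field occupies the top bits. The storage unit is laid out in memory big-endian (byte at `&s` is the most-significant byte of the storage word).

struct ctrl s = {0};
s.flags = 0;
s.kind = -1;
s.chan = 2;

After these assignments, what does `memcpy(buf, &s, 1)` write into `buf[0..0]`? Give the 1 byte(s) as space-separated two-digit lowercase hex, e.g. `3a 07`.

flags (2b) val=0 bits=0x0 at bit 6: 0x00
kind (4b) val=-1 bits=0xf at bit 2: 0x3c
chan (2b) val=2 bits=0x2 at bit 0: 0x3e
word = 0x3e → big-endian bytes:
  [0]=0x3e

3e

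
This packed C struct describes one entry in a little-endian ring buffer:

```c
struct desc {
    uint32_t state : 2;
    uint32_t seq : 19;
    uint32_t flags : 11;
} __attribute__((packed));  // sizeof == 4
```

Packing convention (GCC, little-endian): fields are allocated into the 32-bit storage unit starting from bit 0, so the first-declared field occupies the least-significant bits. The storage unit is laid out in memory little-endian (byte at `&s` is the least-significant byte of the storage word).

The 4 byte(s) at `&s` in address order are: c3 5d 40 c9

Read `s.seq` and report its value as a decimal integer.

6000

[0]=0xc3 [1]=0x5d [2]=0x40 [3]=0xc9 (little-endian) → word 0xc9405dc3
state [0+:2] = (word>>0) & 0x3 = 3
seq [2+:19] = (word>>2) & 0x7ffff = 6000  ←
flags [21+:11] = (word>>21) & 0x7ff = 1610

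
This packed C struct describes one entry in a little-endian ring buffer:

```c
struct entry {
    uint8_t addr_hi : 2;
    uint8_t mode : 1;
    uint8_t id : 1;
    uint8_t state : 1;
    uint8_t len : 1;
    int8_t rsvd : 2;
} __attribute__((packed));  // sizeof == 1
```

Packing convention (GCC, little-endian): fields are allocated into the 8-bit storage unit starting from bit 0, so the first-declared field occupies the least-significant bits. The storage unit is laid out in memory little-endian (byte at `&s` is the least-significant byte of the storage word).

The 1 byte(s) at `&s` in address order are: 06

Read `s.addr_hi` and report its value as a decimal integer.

[0]=0x06 (little-endian) → word 0x06
addr_hi:2 @ bit 0 → (0x06>>0)&0x3 = 0x2  ←
mode:1 @ bit 2 → (0x06>>2)&0x1 = 0x1
id:1 @ bit 3 → (0x06>>3)&0x1 = 0x0
state:1 @ bit 4 → (0x06>>4)&0x1 = 0x0
len:1 @ bit 5 → (0x06>>5)&0x1 = 0x0
rsvd:2 @ bit 6 → (0x06>>6)&0x3 = 0x0

2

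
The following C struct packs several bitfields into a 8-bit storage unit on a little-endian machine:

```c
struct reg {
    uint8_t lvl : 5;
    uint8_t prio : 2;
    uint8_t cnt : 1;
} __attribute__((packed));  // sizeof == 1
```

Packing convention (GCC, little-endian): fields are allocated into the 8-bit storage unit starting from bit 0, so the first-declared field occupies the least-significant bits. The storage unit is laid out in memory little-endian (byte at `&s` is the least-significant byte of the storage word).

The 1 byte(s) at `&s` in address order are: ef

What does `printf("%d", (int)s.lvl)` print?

[0]=0xef (little-endian) → word 0xef
lvl [0+:5] = (word>>0) & 0x1f = 15  ←
prio [5+:2] = (word>>5) & 0x3 = 3
cnt [7+:1] = (word>>7) & 0x1 = 1

15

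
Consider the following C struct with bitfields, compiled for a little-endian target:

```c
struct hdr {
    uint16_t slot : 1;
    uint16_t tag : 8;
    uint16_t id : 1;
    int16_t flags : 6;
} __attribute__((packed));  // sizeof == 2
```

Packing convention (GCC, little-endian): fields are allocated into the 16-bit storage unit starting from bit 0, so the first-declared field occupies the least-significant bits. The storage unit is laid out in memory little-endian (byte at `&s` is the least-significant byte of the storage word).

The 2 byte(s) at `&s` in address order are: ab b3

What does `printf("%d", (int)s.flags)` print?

[0]=0xab [1]=0xb3 (little-endian) → word 0xb3ab
slot:1 @ bit 0 → (0xb3ab>>0)&0x1 = 0x1
tag:8 @ bit 1 → (0xb3ab>>1)&0xff = 0xd5
id:1 @ bit 9 → (0xb3ab>>9)&0x1 = 0x1
flags:6 @ bit 10 → (0xb3ab>>10)&0x3f = 0x2c  ←
flags signed 6b, MSB=1: 44 - 64 = -20

-20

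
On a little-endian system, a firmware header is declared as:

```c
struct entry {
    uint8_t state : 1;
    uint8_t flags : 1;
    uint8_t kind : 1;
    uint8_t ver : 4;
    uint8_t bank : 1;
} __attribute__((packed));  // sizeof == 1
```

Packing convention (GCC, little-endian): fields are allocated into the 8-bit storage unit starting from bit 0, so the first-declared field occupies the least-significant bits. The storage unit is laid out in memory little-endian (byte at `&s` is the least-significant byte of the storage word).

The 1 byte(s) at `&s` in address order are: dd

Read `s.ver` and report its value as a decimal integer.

[0]=0xdd (little-endian) → word 0xdd
state:1 @ bit 0 → (0xdd>>0)&0x1 = 0x1
flags:1 @ bit 1 → (0xdd>>1)&0x1 = 0x0
kind:1 @ bit 2 → (0xdd>>2)&0x1 = 0x1
ver:4 @ bit 3 → (0xdd>>3)&0xf = 0xb  ←
bank:1 @ bit 7 → (0xdd>>7)&0x1 = 0x1

11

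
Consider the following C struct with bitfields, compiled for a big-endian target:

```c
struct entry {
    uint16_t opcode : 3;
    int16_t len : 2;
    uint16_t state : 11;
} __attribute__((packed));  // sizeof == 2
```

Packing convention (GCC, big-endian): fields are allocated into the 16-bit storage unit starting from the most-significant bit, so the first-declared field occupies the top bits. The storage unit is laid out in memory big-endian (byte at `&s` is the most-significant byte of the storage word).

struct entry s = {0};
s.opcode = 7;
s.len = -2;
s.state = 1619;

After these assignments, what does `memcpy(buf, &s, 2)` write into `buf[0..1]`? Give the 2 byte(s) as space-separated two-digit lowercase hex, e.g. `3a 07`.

f6 53

opcode (3b) val=7 bits=0x7 at bit 13: 0xe000
len (2b) val=-2 bits=0x2 at bit 11: 0xf000
state (11b) val=1619 bits=0x653 at bit 0: 0xf653
word = 0xf653 → big-endian bytes:
  [0]=0xf6  [1]=0x53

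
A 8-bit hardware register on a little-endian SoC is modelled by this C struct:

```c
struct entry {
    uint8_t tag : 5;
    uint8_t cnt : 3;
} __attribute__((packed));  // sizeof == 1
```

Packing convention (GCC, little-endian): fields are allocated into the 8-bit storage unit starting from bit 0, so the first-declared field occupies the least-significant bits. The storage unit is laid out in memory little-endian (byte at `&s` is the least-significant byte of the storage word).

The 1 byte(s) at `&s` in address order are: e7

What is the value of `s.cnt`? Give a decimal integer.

[0]=0xe7 (little-endian) → word 0xe7
tag:5 @ bit 0 → (0xe7>>0)&0x1f = 0x7
cnt:3 @ bit 5 → (0xe7>>5)&0x7 = 0x7  ←

7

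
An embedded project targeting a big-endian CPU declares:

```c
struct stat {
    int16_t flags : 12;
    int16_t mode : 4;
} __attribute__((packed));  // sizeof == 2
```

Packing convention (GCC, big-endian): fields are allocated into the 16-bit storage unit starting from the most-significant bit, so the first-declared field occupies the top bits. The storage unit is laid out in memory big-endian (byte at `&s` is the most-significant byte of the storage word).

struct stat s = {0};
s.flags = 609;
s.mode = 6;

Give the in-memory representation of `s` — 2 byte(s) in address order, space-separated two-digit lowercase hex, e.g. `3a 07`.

26 16

flags (12b) val=609 bits=0x261 at bit 4: 0x2610
mode (4b) val=6 bits=0x6 at bit 0: 0x2616
word = 0x2616 → big-endian bytes:
  [0]=0x26  [1]=0x16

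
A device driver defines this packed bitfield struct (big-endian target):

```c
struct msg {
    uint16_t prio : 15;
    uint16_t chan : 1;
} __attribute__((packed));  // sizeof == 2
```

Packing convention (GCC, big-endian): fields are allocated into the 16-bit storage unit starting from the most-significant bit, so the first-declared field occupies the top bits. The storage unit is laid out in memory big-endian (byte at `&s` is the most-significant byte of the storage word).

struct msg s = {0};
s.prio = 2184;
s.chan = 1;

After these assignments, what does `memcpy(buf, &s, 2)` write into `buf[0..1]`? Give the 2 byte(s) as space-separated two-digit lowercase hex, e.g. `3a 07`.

[1+:15] prio=2184 & 0x7fff = 0x888; word=0x1110
[0+:1] chan=1 & 0x1 = 0x1; word=0x1111
word = 0x1111 → big-endian bytes:
  [0]=0x11  [1]=0x11

11 11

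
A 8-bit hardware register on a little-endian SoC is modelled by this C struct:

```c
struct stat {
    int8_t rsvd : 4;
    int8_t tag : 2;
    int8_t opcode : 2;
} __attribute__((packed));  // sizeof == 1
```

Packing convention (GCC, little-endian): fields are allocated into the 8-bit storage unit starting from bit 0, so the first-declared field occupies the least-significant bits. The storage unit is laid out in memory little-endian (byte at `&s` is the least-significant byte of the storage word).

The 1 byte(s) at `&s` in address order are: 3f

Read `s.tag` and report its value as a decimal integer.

-1

[0]=0x3f (little-endian) → word 0x3f
rsvd:4 @ bit 0 → (0x3f>>0)&0xf = 0xf
tag:2 @ bit 4 → (0x3f>>4)&0x3 = 0x3  ←
opcode:2 @ bit 6 → (0x3f>>6)&0x3 = 0x0
tag signed 2b, MSB=1: 3 - 4 = -1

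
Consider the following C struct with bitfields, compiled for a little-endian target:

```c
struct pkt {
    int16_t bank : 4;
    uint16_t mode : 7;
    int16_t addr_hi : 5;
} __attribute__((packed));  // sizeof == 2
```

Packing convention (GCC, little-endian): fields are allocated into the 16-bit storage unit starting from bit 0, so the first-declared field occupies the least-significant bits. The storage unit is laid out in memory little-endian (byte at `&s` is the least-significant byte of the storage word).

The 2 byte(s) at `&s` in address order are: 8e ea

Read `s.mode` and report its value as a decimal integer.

40

[0]=0x8e [1]=0xea (little-endian) → word 0xea8e
bank [0+:4] = (word>>0) & 0xf = 14
mode [4+:7] = (word>>4) & 0x7f = 40  ←
addr_hi [11+:5] = (word>>11) & 0x1f = 29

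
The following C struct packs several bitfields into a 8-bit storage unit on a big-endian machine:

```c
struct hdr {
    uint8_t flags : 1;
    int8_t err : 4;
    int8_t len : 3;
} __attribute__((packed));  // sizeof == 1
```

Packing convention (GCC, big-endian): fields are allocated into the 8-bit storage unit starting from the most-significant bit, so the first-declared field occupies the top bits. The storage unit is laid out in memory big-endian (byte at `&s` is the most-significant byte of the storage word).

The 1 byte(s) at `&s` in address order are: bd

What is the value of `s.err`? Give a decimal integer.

[0]=0xbd (big-endian) → word 0xbd
flags [7+:1] = (word>>7) & 0x1 = 1
err [3+:4] = (word>>3) & 0xf = 7  ←
len [0+:3] = (word>>0) & 0x7 = 5
err signed 4b, MSB=0: value = 7

7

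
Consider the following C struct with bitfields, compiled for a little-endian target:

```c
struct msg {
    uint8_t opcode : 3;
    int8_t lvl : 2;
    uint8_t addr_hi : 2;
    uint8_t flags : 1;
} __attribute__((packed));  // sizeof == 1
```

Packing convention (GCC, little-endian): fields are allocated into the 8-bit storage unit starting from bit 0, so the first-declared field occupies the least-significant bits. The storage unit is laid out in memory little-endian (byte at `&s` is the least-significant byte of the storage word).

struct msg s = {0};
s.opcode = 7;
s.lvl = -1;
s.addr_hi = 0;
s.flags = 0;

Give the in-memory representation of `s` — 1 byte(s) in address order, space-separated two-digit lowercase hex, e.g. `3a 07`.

opcode (3b) val=7 bits=0x7 at bit 0: 0x07
lvl (2b) val=-1 bits=0x3 at bit 3: 0x1f
addr_hi (2b) val=0 bits=0x0 at bit 5: 0x1f
flags (1b) val=0 bits=0x0 at bit 7: 0x1f
word = 0x1f → little-endian bytes:
  [0]=0x1f

1f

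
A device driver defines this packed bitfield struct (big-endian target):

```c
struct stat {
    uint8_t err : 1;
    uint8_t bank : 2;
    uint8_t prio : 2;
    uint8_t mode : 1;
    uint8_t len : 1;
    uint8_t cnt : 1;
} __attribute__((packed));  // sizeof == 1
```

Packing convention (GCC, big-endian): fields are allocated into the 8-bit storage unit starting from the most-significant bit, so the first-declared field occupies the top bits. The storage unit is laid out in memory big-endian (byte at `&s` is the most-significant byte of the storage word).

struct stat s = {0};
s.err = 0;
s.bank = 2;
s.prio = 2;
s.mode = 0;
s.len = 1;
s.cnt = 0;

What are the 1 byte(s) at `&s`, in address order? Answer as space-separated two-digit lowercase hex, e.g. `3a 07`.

52

err:1 = 0 → 0x0 << 7 → word 0x00
bank:2 = 2 → 0x2 << 5 → word 0x40
prio:2 = 2 → 0x2 << 3 → word 0x50
mode:1 = 0 → 0x0 << 2 → word 0x50
len:1 = 1 → 0x1 << 1 → word 0x52
cnt:1 = 0 → 0x0 << 0 → word 0x52
word = 0x52 → big-endian bytes:
  [0]=0x52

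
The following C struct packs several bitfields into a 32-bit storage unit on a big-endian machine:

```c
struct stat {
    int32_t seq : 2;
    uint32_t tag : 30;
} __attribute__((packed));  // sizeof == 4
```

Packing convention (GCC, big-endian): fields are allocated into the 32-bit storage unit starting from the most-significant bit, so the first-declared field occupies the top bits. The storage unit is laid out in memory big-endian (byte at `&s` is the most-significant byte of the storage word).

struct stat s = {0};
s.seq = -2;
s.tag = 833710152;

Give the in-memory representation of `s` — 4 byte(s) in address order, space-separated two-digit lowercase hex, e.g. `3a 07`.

b1 b1 68 48

[30+:2] seq=-2 & 0x3 = 0x2; word=0x80000000
[0+:30] tag=833710152 & 0x3fffffff = 0x31b16848; word=0xb1b16848
word = 0xb1b16848 → big-endian bytes:
  [0]=0xb1  [1]=0xb1  [2]=0x68  [3]=0x48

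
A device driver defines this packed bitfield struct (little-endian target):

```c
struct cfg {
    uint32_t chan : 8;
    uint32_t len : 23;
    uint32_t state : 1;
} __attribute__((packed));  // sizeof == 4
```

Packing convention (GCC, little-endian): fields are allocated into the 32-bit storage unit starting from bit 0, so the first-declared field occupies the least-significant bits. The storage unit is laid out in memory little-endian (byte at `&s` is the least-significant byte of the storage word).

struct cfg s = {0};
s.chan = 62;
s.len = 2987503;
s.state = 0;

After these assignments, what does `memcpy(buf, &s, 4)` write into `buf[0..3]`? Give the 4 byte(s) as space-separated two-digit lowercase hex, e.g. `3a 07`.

[0+:8] chan=62 & 0xff = 0x3e; word=0x0000003e
[8+:23] len=2987503 & 0x7fffff = 0x2d95ef; word=0x2d95ef3e
[31+:1] state=0 & 0x1 = 0x0; word=0x2d95ef3e
word = 0x2d95ef3e → little-endian bytes:
  [0]=0x3e  [1]=0xef  [2]=0x95  [3]=0x2d

3e ef 95 2d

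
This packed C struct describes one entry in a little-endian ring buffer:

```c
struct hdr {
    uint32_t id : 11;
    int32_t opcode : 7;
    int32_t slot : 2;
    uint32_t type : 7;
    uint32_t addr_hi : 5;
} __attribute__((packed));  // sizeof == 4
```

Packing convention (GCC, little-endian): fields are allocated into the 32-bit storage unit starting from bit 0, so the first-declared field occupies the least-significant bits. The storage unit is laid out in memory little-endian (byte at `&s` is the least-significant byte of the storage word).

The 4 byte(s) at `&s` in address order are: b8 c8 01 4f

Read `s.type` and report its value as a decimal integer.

[0]=0xb8 [1]=0xc8 [2]=0x01 [3]=0x4f (little-endian) → word 0x4f01c8b8
id:11 @ bit 0 → (0x4f01c8b8>>0)&0x7ff = 0xb8
opcode:7 @ bit 11 → (0x4f01c8b8>>11)&0x7f = 0x39
slot:2 @ bit 18 → (0x4f01c8b8>>18)&0x3 = 0x0
type:7 @ bit 20 → (0x4f01c8b8>>20)&0x7f = 0x70  ←
addr_hi:5 @ bit 27 → (0x4f01c8b8>>27)&0x1f = 0x9

112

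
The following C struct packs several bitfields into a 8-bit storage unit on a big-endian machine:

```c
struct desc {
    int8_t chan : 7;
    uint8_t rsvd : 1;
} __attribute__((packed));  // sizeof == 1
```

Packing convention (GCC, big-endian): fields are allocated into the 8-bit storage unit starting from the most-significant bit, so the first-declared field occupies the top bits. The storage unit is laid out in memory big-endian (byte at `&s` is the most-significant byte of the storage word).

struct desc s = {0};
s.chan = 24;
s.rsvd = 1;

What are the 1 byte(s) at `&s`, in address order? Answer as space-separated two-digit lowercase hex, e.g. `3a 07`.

31

[1+:7] chan=24 & 0x7f = 0x18; word=0x30
[0+:1] rsvd=1 & 0x1 = 0x1; word=0x31
word = 0x31 → big-endian bytes:
  [0]=0x31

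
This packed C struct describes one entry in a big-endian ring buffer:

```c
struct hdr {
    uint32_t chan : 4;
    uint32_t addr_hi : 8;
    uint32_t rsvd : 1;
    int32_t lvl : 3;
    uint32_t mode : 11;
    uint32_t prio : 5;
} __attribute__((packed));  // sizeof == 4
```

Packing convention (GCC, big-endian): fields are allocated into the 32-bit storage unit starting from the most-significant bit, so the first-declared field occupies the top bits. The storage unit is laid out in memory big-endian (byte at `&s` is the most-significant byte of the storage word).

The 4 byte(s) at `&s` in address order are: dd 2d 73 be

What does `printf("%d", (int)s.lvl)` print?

[0]=0xdd [1]=0x2d [2]=0x73 [3]=0xbe (big-endian) → word 0xdd2d73be
chan [28+:4] = (word>>28) & 0xf = 13
addr_hi [20+:8] = (word>>20) & 0xff = 210
rsvd [19+:1] = (word>>19) & 0x1 = 1
lvl [16+:3] = (word>>16) & 0x7 = 5  ←
mode [5+:11] = (word>>5) & 0x7ff = 925
prio [0+:5] = (word>>0) & 0x1f = 30
lvl signed 3b, MSB=1: 5 - 8 = -3

-3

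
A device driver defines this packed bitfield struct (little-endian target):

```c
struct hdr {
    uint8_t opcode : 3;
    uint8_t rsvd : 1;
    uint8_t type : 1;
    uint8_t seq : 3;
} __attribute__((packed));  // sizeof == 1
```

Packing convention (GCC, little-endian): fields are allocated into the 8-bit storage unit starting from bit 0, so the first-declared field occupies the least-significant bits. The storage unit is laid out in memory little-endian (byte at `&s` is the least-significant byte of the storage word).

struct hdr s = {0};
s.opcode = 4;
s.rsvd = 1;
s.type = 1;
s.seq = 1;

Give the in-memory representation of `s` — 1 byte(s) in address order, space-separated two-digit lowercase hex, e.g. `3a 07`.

[0+:3] opcode=4 & 0x7 = 0x4; word=0x04
[3+:1] rsvd=1 & 0x1 = 0x1; word=0x0c
[4+:1] type=1 & 0x1 = 0x1; word=0x1c
[5+:3] seq=1 & 0x7 = 0x1; word=0x3c
word = 0x3c → little-endian bytes:
  [0]=0x3c

3c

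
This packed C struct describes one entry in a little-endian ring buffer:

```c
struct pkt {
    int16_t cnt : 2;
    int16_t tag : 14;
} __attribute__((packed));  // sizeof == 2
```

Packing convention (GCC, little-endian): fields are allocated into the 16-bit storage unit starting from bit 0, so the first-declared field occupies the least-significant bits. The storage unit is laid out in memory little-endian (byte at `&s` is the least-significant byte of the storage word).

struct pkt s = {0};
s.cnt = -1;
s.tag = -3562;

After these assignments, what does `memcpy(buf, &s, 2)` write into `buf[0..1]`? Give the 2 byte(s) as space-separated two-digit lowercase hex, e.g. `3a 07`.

5b c8

cnt (2b) val=-1 bits=0x3 at bit 0: 0x0003
tag (14b) val=-3562 bits=0x3216 at bit 2: 0xc85b
word = 0xc85b → little-endian bytes:
  [0]=0x5b  [1]=0xc8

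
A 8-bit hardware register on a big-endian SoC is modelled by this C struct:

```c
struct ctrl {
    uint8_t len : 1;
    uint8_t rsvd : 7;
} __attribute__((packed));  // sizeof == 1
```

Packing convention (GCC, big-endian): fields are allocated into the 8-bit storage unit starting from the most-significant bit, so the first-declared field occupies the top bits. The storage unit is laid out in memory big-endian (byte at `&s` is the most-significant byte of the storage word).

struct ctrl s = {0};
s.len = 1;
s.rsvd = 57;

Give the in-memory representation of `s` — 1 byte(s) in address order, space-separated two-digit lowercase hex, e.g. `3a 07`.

b9

len (1b) val=1 bits=0x1 at bit 7: 0x80
rsvd (7b) val=57 bits=0x39 at bit 0: 0xb9
word = 0xb9 → big-endian bytes:
  [0]=0xb9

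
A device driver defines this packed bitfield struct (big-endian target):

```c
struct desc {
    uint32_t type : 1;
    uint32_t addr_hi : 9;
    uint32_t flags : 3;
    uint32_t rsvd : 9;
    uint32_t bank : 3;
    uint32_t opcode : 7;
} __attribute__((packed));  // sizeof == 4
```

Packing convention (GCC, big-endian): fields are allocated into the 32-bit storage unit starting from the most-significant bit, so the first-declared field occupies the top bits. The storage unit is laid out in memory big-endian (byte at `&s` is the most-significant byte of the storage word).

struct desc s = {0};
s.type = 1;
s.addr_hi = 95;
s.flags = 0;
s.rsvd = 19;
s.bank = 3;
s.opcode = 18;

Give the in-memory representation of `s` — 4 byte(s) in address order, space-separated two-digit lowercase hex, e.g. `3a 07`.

97 c0 4d 92

type (1b) val=1 bits=0x1 at bit 31: 0x80000000
addr_hi (9b) val=95 bits=0x5f at bit 22: 0x97c00000
flags (3b) val=0 bits=0x0 at bit 19: 0x97c00000
rsvd (9b) val=19 bits=0x13 at bit 10: 0x97c04c00
bank (3b) val=3 bits=0x3 at bit 7: 0x97c04d80
opcode (7b) val=18 bits=0x12 at bit 0: 0x97c04d92
word = 0x97c04d92 → big-endian bytes:
  [0]=0x97  [1]=0xc0  [2]=0x4d  [3]=0x92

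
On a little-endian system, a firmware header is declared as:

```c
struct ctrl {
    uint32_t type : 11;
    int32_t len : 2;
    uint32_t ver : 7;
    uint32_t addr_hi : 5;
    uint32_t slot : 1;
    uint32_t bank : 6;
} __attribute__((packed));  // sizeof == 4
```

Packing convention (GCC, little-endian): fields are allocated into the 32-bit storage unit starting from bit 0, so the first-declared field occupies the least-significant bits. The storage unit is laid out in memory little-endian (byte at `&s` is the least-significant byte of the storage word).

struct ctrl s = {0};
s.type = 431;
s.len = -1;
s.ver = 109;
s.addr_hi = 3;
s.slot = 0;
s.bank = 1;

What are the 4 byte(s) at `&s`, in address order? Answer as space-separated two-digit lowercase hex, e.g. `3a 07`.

type:11 = 431 → 0x1af << 0 → word 0x000001af
len:2 = -1 → 0x3 << 11 → word 0x000019af
ver:7 = 109 → 0x6d << 13 → word 0x000db9af
addr_hi:5 = 3 → 0x3 << 20 → word 0x003db9af
slot:1 = 0 → 0x0 << 25 → word 0x003db9af
bank:6 = 1 → 0x1 << 26 → word 0x043db9af
word = 0x043db9af → little-endian bytes:
  [0]=0xaf  [1]=0xb9  [2]=0x3d  [3]=0x04

af b9 3d 04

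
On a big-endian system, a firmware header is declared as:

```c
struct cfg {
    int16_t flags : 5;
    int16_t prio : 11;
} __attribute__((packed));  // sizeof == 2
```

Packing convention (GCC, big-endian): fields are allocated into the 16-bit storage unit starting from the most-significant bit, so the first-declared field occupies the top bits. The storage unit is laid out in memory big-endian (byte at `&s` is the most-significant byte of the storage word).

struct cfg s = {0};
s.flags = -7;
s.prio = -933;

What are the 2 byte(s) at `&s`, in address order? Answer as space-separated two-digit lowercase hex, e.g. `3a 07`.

cc 5b

[11+:5] flags=-7 & 0x1f = 0x19; word=0xc800
[0+:11] prio=-933 & 0x7ff = 0x45b; word=0xcc5b
word = 0xcc5b → big-endian bytes:
  [0]=0xcc  [1]=0x5b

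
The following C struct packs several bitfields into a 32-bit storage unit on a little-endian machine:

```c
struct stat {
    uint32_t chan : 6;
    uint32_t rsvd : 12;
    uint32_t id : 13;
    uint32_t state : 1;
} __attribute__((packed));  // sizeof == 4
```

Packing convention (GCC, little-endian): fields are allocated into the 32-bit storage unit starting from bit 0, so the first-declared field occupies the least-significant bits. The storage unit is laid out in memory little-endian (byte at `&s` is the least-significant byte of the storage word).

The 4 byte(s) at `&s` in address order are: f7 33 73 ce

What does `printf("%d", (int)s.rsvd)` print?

3279

[0]=0xf7 [1]=0x33 [2]=0x73 [3]=0xce (little-endian) → word 0xce7333f7
chan [0+:6] = (word>>0) & 0x3f = 55
rsvd [6+:12] = (word>>6) & 0xfff = 3279  ←
id [18+:13] = (word>>18) & 0x1fff = 5020
state [31+:1] = (word>>31) & 0x1 = 1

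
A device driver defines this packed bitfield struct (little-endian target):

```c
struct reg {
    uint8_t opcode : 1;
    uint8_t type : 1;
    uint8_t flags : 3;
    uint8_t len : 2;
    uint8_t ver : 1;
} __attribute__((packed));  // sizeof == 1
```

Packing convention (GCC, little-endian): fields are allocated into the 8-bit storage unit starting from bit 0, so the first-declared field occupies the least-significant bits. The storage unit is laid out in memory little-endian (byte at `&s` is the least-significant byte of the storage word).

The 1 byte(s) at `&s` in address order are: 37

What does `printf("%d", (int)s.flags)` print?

[0]=0x37 (little-endian) → word 0x37
opcode:1 @ bit 0 → (0x37>>0)&0x1 = 0x1
type:1 @ bit 1 → (0x37>>1)&0x1 = 0x1
flags:3 @ bit 2 → (0x37>>2)&0x7 = 0x5  ←
len:2 @ bit 5 → (0x37>>5)&0x3 = 0x1
ver:1 @ bit 7 → (0x37>>7)&0x1 = 0x0

5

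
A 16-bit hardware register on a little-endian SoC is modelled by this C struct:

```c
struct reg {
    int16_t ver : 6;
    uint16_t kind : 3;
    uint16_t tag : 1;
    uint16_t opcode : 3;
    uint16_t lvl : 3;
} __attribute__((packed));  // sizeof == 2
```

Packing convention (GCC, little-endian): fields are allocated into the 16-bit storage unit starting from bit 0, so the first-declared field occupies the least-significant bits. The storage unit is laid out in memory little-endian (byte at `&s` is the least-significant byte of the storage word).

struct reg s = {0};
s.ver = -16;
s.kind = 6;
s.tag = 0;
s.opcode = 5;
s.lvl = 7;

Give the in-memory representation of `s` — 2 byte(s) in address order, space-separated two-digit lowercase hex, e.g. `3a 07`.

[0+:6] ver=-16 & 0x3f = 0x30; word=0x0030
[6+:3] kind=6 & 0x7 = 0x6; word=0x01b0
[9+:1] tag=0 & 0x1 = 0x0; word=0x01b0
[10+:3] opcode=5 & 0x7 = 0x5; word=0x15b0
[13+:3] lvl=7 & 0x7 = 0x7; word=0xf5b0
word = 0xf5b0 → little-endian bytes:
  [0]=0xb0  [1]=0xf5

b0 f5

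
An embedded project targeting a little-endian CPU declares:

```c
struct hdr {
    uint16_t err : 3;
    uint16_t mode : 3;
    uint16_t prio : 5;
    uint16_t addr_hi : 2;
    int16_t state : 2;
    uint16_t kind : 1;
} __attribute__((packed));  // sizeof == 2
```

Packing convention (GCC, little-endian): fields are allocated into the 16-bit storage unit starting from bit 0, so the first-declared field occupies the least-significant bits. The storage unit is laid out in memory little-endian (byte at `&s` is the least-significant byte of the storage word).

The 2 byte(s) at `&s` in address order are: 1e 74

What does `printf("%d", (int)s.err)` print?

[0]=0x1e [1]=0x74 (little-endian) → word 0x741e
err:3 @ bit 0 → (0x741e>>0)&0x7 = 0x6  ←
mode:3 @ bit 3 → (0x741e>>3)&0x7 = 0x3
prio:5 @ bit 6 → (0x741e>>6)&0x1f = 0x10
addr_hi:2 @ bit 11 → (0x741e>>11)&0x3 = 0x2
state:2 @ bit 13 → (0x741e>>13)&0x3 = 0x3
kind:1 @ bit 15 → (0x741e>>15)&0x1 = 0x0

6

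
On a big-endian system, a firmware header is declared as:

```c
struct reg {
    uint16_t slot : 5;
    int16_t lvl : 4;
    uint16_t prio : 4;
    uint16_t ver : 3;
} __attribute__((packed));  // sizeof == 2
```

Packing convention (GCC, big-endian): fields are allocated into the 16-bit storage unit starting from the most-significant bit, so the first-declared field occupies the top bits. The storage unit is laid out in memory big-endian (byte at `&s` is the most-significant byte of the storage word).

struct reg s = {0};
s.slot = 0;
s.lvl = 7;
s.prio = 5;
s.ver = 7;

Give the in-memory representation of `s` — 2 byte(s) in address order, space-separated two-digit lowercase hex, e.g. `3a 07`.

[11+:5] slot=0 & 0x1f = 0x0; word=0x0000
[7+:4] lvl=7 & 0xf = 0x7; word=0x0380
[3+:4] prio=5 & 0xf = 0x5; word=0x03a8
[0+:3] ver=7 & 0x7 = 0x7; word=0x03af
word = 0x03af → big-endian bytes:
  [0]=0x03  [1]=0xaf

03 af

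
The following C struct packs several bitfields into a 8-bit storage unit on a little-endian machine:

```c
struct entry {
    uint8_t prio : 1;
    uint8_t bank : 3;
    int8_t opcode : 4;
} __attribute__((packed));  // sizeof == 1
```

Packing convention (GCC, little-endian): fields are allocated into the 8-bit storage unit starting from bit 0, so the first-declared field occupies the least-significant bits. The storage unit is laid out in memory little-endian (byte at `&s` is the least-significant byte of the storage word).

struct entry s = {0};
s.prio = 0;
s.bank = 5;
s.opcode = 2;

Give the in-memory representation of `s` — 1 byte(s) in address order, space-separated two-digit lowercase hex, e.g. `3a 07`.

2a

prio:1 = 0 → 0x0 << 0 → word 0x00
bank:3 = 5 → 0x5 << 1 → word 0x0a
opcode:4 = 2 → 0x2 << 4 → word 0x2a
word = 0x2a → little-endian bytes:
  [0]=0x2a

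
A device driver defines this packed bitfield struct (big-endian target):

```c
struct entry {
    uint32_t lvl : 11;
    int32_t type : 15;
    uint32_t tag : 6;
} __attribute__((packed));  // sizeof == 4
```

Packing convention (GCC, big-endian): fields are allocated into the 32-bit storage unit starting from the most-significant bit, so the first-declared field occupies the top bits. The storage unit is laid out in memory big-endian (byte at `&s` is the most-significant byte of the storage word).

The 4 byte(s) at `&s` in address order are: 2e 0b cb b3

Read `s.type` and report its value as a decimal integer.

[0]=0x2e [1]=0x0b [2]=0xcb [3]=0xb3 (big-endian) → word 0x2e0bcbb3
lvl:11 @ bit 21 → (0x2e0bcbb3>>21)&0x7ff = 0x170
type:15 @ bit 6 → (0x2e0bcbb3>>6)&0x7fff = 0x2f2e  ←
tag:6 @ bit 0 → (0x2e0bcbb3>>0)&0x3f = 0x33
type signed 15b, MSB=0: value = 12078

12078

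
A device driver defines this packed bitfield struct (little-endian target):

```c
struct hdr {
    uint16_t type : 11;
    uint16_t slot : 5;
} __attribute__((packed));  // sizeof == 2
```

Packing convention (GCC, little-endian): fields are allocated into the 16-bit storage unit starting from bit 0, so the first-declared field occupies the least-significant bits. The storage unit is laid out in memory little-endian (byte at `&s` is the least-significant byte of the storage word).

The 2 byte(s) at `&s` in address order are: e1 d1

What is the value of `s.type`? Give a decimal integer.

[0]=0xe1 [1]=0xd1 (little-endian) → word 0xd1e1
type [0+:11] = (word>>0) & 0x7ff = 481  ←
slot [11+:5] = (word>>11) & 0x1f = 26

481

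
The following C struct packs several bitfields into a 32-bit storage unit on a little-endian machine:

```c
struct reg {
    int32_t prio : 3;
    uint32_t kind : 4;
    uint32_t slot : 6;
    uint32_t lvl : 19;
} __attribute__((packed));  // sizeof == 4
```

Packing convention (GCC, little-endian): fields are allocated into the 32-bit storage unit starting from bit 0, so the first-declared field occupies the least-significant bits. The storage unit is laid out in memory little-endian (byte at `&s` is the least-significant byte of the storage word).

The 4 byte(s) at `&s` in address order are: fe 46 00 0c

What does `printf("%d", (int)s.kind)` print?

15

[0]=0xfe [1]=0x46 [2]=0x00 [3]=0x0c (little-endian) → word 0x0c0046fe
prio [0+:3] = (word>>0) & 0x7 = 6
kind [3+:4] = (word>>3) & 0xf = 15  ←
slot [7+:6] = (word>>7) & 0x3f = 13
lvl [13+:19] = (word>>13) & 0x7ffff = 24578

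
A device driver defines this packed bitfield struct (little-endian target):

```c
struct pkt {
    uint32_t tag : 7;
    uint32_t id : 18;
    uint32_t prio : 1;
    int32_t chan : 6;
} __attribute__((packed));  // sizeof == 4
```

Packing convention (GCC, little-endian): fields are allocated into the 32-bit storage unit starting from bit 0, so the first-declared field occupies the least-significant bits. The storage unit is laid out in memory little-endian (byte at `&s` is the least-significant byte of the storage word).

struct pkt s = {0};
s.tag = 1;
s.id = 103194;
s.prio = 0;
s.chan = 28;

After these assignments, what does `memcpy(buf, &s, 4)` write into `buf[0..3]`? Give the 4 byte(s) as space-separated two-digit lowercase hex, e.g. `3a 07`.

tag:7 = 1 → 0x1 << 0 → word 0x00000001
id:18 = 103194 → 0x1931a << 7 → word 0x00c98d01
prio:1 = 0 → 0x0 << 25 → word 0x00c98d01
chan:6 = 28 → 0x1c << 26 → word 0x70c98d01
word = 0x70c98d01 → little-endian bytes:
  [0]=0x01  [1]=0x8d  [2]=0xc9  [3]=0x70

01 8d c9 70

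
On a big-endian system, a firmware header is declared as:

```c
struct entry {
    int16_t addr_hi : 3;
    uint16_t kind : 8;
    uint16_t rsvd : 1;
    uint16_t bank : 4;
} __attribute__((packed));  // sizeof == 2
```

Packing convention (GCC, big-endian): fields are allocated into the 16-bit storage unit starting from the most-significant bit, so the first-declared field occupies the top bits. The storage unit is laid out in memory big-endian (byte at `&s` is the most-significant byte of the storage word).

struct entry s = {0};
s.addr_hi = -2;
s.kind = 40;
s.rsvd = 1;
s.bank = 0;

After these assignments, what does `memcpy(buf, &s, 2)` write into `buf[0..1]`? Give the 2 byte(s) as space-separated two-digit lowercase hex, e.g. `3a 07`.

addr_hi:3 = -2 → 0x6 << 13 → word 0xc000
kind:8 = 40 → 0x28 << 5 → word 0xc500
rsvd:1 = 1 → 0x1 << 4 → word 0xc510
bank:4 = 0 → 0x0 << 0 → word 0xc510
word = 0xc510 → big-endian bytes:
  [0]=0xc5  [1]=0x10

c5 10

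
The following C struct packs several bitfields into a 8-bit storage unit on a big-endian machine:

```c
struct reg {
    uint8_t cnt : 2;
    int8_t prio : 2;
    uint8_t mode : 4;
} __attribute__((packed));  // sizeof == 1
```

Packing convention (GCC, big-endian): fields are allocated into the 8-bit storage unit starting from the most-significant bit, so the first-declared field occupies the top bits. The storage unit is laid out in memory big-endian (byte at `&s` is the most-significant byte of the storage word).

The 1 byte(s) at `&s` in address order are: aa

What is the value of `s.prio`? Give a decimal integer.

-2

[0]=0xaa (big-endian) → word 0xaa
cnt:2 @ bit 6 → (0xaa>>6)&0x3 = 0x2
prio:2 @ bit 4 → (0xaa>>4)&0x3 = 0x2  ←
mode:4 @ bit 0 → (0xaa>>0)&0xf = 0xa
prio signed 2b, MSB=1: 2 - 4 = -2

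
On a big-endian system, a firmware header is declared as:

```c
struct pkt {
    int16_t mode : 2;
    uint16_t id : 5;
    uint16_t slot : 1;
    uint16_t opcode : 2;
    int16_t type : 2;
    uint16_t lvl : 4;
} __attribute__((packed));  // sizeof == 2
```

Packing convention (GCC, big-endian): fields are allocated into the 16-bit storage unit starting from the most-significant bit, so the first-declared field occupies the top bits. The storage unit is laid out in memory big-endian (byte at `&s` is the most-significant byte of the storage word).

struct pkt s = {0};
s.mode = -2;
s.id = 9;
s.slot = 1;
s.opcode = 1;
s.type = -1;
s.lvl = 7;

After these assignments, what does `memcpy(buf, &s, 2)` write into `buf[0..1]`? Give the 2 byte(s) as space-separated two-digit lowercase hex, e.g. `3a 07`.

[14+:2] mode=-2 & 0x3 = 0x2; word=0x8000
[9+:5] id=9 & 0x1f = 0x9; word=0x9200
[8+:1] slot=1 & 0x1 = 0x1; word=0x9300
[6+:2] opcode=1 & 0x3 = 0x1; word=0x9340
[4+:2] type=-1 & 0x3 = 0x3; word=0x9370
[0+:4] lvl=7 & 0xf = 0x7; word=0x9377
word = 0x9377 → big-endian bytes:
  [0]=0x93  [1]=0x77

93 77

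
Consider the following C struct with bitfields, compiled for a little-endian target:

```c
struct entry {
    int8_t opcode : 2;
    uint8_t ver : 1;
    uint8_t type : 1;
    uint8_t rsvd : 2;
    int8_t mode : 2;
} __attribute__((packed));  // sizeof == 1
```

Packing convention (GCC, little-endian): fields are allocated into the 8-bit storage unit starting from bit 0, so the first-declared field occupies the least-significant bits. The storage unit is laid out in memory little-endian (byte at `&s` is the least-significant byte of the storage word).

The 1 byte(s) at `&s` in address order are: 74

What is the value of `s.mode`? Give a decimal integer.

1

[0]=0x74 (little-endian) → word 0x74
opcode:2 @ bit 0 → (0x74>>0)&0x3 = 0x0
ver:1 @ bit 2 → (0x74>>2)&0x1 = 0x1
type:1 @ bit 3 → (0x74>>3)&0x1 = 0x0
rsvd:2 @ bit 4 → (0x74>>4)&0x3 = 0x3
mode:2 @ bit 6 → (0x74>>6)&0x3 = 0x1  ←
mode signed 2b, MSB=0: value = 1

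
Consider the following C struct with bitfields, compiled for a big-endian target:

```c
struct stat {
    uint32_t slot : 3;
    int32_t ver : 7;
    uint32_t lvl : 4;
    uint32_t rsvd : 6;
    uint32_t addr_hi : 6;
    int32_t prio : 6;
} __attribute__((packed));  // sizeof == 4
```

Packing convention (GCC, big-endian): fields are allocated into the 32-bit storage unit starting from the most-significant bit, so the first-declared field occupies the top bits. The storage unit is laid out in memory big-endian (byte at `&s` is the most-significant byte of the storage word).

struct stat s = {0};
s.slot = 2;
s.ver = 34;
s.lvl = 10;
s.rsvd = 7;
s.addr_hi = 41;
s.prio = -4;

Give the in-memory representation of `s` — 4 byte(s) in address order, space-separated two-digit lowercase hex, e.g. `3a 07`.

48 a8 7a 7c

slot (3b) val=2 bits=0x2 at bit 29: 0x40000000
ver (7b) val=34 bits=0x22 at bit 22: 0x48800000
lvl (4b) val=10 bits=0xa at bit 18: 0x48a80000
rsvd (6b) val=7 bits=0x7 at bit 12: 0x48a87000
addr_hi (6b) val=41 bits=0x29 at bit 6: 0x48a87a40
prio (6b) val=-4 bits=0x3c at bit 0: 0x48a87a7c
word = 0x48a87a7c → big-endian bytes:
  [0]=0x48  [1]=0xa8  [2]=0x7a  [3]=0x7c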